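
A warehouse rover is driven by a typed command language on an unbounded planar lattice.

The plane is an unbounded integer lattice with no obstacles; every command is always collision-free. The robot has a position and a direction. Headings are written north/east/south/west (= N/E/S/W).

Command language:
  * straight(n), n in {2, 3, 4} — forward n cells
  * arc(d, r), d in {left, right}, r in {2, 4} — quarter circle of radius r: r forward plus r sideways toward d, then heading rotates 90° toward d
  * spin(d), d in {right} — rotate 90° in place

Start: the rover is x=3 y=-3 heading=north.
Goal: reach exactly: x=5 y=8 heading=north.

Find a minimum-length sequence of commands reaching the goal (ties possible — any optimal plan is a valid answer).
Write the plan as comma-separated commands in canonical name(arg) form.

start: x=3 y=-3 heading=north
t=1 spin(right) ⇒ x=3 y=-3 heading=east
t=2 arc(left, 2) ⇒ x=5 y=-1 heading=north
t=3 straight(4) ⇒ x=5 y=3 heading=north
t=4 straight(2) ⇒ x=5 y=5 heading=north
t=5 straight(3) ⇒ x=5 y=8 heading=north
nothing shorter than 5 reaches the goal.

spin(right), arc(left, 2), straight(4), straight(2), straight(3)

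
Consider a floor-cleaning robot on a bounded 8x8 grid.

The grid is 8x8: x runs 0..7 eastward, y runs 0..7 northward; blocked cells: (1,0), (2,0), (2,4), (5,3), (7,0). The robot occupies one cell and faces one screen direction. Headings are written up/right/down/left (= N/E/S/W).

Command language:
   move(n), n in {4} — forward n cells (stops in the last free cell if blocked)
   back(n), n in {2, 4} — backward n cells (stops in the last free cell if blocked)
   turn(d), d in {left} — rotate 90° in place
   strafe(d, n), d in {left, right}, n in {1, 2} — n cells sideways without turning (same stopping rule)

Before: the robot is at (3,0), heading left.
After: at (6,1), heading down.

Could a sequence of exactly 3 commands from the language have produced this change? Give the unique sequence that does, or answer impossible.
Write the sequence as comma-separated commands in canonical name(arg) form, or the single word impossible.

back(4), strafe(right, 1), turn(left)

key: running turn(left) before back(4) would end elsewhere — order is forced
from: at (3,0), heading left
t=1 back(4) ⇒ at (6,0), heading left
t=2 strafe(right, 1) ⇒ at (6,1), heading left
t=3 turn(left) ⇒ at (6,1), heading down
no rival 3-sequence matches.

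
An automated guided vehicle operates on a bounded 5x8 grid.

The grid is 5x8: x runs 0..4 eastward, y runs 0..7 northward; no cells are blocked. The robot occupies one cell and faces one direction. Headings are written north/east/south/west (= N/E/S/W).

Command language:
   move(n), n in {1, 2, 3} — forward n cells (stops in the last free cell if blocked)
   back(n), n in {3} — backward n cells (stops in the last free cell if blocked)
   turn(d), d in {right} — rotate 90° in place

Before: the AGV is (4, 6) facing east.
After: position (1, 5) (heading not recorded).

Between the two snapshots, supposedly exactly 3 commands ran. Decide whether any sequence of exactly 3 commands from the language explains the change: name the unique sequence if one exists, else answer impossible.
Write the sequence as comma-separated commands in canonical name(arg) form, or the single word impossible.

key: running move(1) before back(3) would end elsewhere — order is forced
from: (4, 6) facing east
t=1 back(3) ⇒ (1, 6) facing east
t=2 turn(right) ⇒ (1, 6) facing south
t=3 move(1) ⇒ (1, 5) facing south
uniquely the one of 125 3-step routes that fits.

back(3), turn(right), move(1)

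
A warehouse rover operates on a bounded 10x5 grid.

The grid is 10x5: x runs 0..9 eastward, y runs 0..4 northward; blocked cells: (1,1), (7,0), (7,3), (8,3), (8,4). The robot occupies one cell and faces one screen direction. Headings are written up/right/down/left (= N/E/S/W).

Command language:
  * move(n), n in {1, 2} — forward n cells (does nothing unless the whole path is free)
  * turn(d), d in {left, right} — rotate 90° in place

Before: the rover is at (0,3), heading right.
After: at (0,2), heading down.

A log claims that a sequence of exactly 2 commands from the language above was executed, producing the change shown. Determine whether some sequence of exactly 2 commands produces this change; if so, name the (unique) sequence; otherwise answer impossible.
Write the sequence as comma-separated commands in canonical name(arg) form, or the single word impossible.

key: cell and facing (now S) both changed — the 2 commands mix motion and turning
begin: at (0,3), heading right
[1] after turn(right): at (0,3), heading down
[2] after move(1): at (0,2), heading down
all 16 alternatives checked — unique.

turn(right), move(1)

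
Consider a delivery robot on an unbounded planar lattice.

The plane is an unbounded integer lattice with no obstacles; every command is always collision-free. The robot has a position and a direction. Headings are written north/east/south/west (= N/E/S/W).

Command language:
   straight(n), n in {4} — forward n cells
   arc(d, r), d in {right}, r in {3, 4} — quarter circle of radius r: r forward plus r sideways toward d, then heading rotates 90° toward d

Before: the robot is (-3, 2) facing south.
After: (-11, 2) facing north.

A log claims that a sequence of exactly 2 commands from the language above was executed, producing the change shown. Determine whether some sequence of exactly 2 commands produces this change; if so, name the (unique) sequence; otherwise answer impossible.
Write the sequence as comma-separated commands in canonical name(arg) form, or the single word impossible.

key: cell and facing (now N) both changed — the 2 commands mix motion and turning
from: (-3, 2) facing south
[1] after arc(right, 4): (-7, -2) facing west
[2] after arc(right, 4): (-11, 2) facing north
uniquely the one of 9 2-step routes that fits.

arc(right, 4), arc(right, 4)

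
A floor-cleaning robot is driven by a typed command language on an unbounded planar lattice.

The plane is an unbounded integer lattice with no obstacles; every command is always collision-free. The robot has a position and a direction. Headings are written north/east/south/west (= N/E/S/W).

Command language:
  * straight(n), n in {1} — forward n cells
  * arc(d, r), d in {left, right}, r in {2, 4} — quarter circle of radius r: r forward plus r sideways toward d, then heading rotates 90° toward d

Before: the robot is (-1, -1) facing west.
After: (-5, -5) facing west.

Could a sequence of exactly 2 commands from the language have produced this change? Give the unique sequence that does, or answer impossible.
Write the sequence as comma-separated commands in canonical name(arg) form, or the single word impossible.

arc(left, 2), arc(right, 2)

key: order matters: swapping arc(left, 2) and arc(right, 2) lands elsewhere
from: (-1, -1) facing west
[1] after arc(left, 2): (-3, -3) facing south
[2] after arc(right, 2): (-5, -5) facing west
all 25 alternatives checked — unique.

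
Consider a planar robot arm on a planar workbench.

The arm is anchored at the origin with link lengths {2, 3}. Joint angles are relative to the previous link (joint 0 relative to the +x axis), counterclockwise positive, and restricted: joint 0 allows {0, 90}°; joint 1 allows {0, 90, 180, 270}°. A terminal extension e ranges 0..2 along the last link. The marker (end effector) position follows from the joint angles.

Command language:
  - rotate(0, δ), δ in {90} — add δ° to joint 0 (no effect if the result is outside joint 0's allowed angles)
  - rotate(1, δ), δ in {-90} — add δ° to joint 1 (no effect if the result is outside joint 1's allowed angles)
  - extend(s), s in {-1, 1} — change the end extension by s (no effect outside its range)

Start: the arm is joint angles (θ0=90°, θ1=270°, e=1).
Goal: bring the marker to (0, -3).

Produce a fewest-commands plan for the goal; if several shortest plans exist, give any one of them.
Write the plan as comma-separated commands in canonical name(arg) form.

rotate(1, -90), extend(1)

from: joint angles (θ0=90°, θ1=270°, e=1)
1. rotate(1, -90) → joint angles (θ0=90°, θ1=180°, e=1)
2. extend(1) → joint angles (θ0=90°, θ1=180°, e=2)
nothing shorter than 2 reaches the goal.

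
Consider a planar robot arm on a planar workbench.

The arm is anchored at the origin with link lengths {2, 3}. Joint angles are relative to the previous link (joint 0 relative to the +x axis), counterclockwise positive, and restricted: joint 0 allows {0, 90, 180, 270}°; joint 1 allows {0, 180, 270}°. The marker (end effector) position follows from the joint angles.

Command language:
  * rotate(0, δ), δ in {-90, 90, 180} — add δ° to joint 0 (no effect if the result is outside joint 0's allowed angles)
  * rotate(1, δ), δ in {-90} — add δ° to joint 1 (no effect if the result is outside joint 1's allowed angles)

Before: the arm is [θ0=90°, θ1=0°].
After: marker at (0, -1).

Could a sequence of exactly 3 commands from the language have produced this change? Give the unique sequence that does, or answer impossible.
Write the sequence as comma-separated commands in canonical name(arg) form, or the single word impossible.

start: [θ0=90°, θ1=0°]
[1] after rotate(1, -90): [θ0=90°, θ1=270°]
[2] after rotate(1, -90): [θ0=90°, θ1=180°]
[3] after rotate(1, -90): [θ0=90°, θ1=180°]
uniquely the one of 64 3-step routes that fits.

rotate(1, -90), rotate(1, -90), rotate(1, -90)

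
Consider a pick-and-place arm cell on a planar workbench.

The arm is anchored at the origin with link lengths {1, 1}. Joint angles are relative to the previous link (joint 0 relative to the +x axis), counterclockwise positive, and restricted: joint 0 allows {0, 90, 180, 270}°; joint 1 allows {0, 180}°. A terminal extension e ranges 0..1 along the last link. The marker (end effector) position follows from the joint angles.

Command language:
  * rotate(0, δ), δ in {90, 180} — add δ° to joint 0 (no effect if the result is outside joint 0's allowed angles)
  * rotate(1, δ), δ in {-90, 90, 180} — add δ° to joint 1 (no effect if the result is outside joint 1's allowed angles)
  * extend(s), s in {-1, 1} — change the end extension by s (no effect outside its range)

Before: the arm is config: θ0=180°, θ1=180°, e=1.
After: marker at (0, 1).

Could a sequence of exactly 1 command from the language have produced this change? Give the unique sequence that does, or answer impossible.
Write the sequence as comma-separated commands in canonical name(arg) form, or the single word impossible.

rotate(0, 90)

begin: config: θ0=180°, θ1=180°, e=1
step 1 (rotate(0, 90)): config: θ0=270°, θ1=180°, e=1
uniquely the one of 7 1-step routes that fits.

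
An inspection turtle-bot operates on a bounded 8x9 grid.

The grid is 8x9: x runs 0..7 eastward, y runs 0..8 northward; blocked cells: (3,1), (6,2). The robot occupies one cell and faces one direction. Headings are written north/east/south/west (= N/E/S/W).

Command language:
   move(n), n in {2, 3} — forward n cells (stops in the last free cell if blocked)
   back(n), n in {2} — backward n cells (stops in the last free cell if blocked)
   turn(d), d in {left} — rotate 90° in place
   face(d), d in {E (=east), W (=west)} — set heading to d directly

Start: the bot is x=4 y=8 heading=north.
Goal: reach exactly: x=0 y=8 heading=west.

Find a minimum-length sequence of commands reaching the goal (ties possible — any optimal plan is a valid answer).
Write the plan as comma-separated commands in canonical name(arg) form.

face(W), move(3), move(3)

t0: x=4 y=8 heading=north
[1] after face(W): x=4 y=8 heading=west
[2] after move(3): x=1 y=8 heading=west
[3] after move(3): x=0 y=8 heading=west
shorter routes all fall short; 3 is best.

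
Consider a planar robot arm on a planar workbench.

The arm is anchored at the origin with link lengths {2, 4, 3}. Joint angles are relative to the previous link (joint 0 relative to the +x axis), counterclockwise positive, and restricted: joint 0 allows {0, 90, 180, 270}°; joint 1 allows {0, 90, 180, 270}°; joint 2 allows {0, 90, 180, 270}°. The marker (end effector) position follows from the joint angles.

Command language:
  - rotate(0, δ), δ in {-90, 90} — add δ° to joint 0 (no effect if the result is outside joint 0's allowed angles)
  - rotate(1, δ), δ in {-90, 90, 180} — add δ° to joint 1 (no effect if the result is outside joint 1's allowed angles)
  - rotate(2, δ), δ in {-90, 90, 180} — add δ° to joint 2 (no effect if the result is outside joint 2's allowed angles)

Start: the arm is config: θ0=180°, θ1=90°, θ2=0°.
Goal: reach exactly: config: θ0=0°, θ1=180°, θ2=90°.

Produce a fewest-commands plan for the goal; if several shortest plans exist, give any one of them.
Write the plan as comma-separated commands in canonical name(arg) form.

t0: config: θ0=180°, θ1=90°, θ2=0°
step 1 (rotate(0, -90)): config: θ0=90°, θ1=90°, θ2=0°
step 2 (rotate(0, -90)): config: θ0=0°, θ1=90°, θ2=0°
step 3 (rotate(1, 90)): config: θ0=0°, θ1=180°, θ2=0°
step 4 (rotate(2, 90)): config: θ0=0°, θ1=180°, θ2=90°
nothing shorter than 4 reaches the goal.

rotate(0, -90), rotate(0, -90), rotate(1, 90), rotate(2, 90)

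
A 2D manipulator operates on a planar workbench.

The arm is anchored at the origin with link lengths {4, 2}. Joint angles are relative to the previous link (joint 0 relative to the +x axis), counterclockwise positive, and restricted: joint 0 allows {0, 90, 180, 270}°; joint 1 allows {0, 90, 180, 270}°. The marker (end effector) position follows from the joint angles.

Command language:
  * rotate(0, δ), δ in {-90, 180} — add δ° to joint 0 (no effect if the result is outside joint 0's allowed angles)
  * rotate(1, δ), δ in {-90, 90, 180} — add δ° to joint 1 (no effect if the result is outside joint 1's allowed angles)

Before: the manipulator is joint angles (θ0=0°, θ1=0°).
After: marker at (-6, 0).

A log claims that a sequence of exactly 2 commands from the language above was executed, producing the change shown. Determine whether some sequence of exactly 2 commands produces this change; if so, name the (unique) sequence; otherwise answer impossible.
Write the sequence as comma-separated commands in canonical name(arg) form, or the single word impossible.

initial: joint angles (θ0=0°, θ1=0°)
1. rotate(0, -90) → joint angles (θ0=270°, θ1=0°)
2. rotate(0, -90) → joint angles (θ0=180°, θ1=0°)
no rival 2-sequence matches.

rotate(0, -90), rotate(0, -90)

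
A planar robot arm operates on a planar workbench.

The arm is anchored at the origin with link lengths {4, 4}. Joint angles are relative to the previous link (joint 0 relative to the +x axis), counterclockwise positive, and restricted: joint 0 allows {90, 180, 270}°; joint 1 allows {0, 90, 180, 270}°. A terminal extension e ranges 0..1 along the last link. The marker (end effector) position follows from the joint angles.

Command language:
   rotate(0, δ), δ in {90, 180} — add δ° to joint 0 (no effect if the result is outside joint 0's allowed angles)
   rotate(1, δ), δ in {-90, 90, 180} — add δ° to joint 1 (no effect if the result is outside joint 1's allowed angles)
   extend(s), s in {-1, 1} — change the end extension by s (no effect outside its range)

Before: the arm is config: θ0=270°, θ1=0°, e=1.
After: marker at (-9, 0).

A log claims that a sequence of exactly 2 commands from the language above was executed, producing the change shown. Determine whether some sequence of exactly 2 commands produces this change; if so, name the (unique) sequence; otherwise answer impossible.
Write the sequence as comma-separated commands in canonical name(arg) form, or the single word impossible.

key: order matters: swapping rotate(0, 180) and rotate(0, 90) lands elsewhere
start: config: θ0=270°, θ1=0°, e=1
[1] after rotate(0, 180): config: θ0=90°, θ1=0°, e=1
[2] after rotate(0, 90): config: θ0=180°, θ1=0°, e=1
uniquely the one of 49 2-step routes that fits.

rotate(0, 180), rotate(0, 90)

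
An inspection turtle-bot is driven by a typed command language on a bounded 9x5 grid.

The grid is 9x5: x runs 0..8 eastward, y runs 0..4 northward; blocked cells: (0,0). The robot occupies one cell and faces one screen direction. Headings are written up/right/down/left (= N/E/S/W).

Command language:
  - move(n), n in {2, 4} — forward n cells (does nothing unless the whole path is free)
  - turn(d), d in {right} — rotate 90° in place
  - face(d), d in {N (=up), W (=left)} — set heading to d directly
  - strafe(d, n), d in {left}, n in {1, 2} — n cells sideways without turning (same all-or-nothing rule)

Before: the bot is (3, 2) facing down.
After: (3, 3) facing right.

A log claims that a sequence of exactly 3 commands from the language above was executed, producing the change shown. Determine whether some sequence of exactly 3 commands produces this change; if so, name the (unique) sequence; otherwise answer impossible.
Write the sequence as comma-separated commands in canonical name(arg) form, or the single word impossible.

face(N), turn(right), strafe(left, 1)

key: running strafe(left, 1) before face(N) would end elsewhere — order is forced
t0: (3, 2) facing down
t=1 face(N) ⇒ (3, 2) facing up
t=2 turn(right) ⇒ (3, 2) facing right
t=3 strafe(left, 1) ⇒ (3, 3) facing right
no rival 3-sequence matches.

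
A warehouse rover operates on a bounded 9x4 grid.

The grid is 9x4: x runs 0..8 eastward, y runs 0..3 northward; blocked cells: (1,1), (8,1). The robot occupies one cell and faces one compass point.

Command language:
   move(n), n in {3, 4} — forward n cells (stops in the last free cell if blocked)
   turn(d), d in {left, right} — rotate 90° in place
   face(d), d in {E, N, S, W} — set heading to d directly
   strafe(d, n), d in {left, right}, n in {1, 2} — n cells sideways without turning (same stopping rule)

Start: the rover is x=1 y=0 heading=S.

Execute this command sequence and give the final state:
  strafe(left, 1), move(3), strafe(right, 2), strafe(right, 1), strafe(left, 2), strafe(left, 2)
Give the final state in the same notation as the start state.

start: x=1 y=0 heading=S
step 1 (strafe(left, 1)): x=2 y=0 heading=S
step 2 (move(3)): x=2 y=0 heading=S
step 3 (strafe(right, 2)): x=0 y=0 heading=S
step 4 (strafe(right, 1)): x=0 y=0 heading=S
step 5 (strafe(left, 2)): x=2 y=0 heading=S
step 6 (strafe(left, 2)): x=4 y=0 heading=S

x=4 y=0 heading=S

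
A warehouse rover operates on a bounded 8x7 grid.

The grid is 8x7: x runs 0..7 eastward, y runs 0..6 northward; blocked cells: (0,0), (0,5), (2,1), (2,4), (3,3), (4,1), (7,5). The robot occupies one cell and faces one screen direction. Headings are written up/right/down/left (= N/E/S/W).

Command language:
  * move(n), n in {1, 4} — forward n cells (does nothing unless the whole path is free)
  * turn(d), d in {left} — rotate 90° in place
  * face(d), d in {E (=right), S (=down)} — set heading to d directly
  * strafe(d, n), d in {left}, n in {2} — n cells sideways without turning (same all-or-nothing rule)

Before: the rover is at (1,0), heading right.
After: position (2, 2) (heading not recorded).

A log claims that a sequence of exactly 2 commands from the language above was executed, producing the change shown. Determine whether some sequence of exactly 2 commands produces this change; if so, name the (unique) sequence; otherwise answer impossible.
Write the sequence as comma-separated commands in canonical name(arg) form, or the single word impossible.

strafe(left, 2), move(1)

key: running move(1) before strafe(left, 2) would end elsewhere — order is forced
begin: at (1,0), heading right
step 1 (strafe(left, 2)): at (1,2), heading right
step 2 (move(1)): at (2,2), heading right
uniquely the one of 36 2-step routes that fits.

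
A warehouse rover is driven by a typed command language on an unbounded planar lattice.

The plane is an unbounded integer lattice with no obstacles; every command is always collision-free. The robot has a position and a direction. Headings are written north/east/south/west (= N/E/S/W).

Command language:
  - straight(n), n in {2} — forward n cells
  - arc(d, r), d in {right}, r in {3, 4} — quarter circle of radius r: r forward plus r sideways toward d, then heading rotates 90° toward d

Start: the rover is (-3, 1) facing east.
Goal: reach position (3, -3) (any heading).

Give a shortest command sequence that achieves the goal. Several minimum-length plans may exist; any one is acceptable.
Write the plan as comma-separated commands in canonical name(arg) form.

straight(2), arc(right, 4)

start: (-3, 1) facing east
1. straight(2) → (-1, 1) facing east
2. arc(right, 4) → (3, -3) facing south
no 1-step plan works, so 2 is optimal.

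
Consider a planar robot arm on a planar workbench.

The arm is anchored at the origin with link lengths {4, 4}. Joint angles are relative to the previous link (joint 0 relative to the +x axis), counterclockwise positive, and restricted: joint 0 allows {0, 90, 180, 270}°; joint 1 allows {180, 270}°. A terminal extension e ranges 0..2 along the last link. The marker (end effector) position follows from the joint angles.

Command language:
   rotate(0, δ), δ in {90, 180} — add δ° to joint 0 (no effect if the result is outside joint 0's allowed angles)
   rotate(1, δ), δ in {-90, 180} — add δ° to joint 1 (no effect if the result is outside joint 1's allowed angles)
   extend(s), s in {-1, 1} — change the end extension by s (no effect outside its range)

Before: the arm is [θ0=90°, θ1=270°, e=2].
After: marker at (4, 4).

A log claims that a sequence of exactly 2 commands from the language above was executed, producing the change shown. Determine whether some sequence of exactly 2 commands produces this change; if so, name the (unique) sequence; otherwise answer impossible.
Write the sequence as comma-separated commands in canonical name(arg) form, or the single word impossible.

start: [θ0=90°, θ1=270°, e=2]
[1] after extend(-1): [θ0=90°, θ1=270°, e=1]
[2] after extend(-1): [θ0=90°, θ1=270°, e=0]
no rival 2-sequence matches.

extend(-1), extend(-1)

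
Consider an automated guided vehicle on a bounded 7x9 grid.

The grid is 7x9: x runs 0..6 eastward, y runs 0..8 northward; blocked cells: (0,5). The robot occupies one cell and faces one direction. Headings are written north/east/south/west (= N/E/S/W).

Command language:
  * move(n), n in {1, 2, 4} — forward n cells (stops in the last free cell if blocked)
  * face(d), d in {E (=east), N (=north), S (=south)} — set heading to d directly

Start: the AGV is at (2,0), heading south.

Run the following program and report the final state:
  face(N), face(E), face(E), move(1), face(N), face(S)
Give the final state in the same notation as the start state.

begin: at (2,0), heading south
[1] after face(N): at (2,0), heading north
[2] after face(E): at (2,0), heading east
[3] after face(E): at (2,0), heading east
[4] after move(1): at (3,0), heading east
[5] after face(N): at (3,0), heading north
[6] after face(S): at (3,0), heading south

at (3,0), heading south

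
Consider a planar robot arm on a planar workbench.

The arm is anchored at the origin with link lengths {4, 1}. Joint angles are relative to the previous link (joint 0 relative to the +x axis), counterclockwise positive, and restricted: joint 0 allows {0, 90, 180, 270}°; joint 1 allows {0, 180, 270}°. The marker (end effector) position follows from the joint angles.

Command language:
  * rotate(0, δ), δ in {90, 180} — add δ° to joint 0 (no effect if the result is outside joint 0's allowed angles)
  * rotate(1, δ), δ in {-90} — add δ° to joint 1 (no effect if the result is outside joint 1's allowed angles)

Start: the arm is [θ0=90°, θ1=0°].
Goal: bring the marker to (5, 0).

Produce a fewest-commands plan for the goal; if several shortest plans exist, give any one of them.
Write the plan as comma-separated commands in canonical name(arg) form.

initial: [θ0=90°, θ1=0°]
t=1 rotate(0, 180) ⇒ [θ0=270°, θ1=0°]
t=2 rotate(0, 90) ⇒ [θ0=0°, θ1=0°]
no 1-step plan works, so 2 is optimal.

rotate(0, 180), rotate(0, 90)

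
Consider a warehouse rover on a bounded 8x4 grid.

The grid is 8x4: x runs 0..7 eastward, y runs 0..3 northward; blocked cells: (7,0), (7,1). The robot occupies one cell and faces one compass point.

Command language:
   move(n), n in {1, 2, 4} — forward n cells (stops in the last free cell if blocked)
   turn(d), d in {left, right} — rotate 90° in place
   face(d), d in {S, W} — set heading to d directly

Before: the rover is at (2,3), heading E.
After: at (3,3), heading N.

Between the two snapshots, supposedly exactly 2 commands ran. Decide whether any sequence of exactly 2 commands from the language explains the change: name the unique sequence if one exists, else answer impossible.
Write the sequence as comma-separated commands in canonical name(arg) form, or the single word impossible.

key: cell and facing (now N) both changed — the 2 commands mix motion and turning
begin: at (2,3), heading E
t=1 move(1) ⇒ at (3,3), heading E
t=2 turn(left) ⇒ at (3,3), heading N
uniquely the one of 49 2-step routes that fits.

move(1), turn(left)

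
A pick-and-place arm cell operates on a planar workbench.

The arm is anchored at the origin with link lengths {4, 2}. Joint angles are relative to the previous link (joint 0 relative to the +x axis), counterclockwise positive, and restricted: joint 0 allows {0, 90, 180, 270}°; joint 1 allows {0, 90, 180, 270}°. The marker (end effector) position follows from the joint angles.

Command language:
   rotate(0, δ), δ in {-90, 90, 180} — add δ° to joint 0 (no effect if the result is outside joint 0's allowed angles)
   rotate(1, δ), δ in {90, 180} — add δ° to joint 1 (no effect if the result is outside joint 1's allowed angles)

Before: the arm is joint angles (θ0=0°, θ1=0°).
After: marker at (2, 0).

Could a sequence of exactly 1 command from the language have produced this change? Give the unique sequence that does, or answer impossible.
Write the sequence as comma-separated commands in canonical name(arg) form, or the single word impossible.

t0: joint angles (θ0=0°, θ1=0°)
step 1 (rotate(1, 180)): joint angles (θ0=0°, θ1=180°)
all 5 alternatives checked — unique.

rotate(1, 180)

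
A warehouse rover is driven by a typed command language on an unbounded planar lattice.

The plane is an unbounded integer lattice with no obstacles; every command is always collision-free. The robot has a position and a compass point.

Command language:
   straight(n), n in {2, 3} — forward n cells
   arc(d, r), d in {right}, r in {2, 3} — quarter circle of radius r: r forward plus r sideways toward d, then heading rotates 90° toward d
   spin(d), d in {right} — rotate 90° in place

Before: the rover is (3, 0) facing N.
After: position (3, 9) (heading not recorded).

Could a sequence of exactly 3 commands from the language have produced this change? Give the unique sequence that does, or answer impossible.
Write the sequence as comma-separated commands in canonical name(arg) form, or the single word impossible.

t0: (3, 0) facing N
[1] after straight(3): (3, 3) facing N
[2] after straight(3): (3, 6) facing N
[3] after straight(3): (3, 9) facing N
uniquely the one of 125 3-step routes that fits.

straight(3), straight(3), straight(3)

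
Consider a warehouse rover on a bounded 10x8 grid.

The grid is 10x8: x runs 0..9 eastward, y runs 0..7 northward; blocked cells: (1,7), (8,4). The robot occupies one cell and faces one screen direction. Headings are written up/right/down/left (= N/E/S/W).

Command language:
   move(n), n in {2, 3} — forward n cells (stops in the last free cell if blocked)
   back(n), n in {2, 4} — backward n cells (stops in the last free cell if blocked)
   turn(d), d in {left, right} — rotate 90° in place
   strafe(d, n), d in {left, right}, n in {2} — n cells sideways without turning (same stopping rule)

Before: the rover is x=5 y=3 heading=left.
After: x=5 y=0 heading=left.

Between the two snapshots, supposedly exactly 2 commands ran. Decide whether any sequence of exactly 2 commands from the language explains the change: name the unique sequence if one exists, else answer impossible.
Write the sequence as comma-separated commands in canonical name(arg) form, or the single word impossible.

strafe(left, 2), strafe(left, 2)

key: still facing W at the end — nothing in the sequence rotates
initial: x=5 y=3 heading=left
[1] after strafe(left, 2): x=5 y=1 heading=left
[2] after strafe(left, 2): x=5 y=0 heading=left
no rival 2-sequence matches.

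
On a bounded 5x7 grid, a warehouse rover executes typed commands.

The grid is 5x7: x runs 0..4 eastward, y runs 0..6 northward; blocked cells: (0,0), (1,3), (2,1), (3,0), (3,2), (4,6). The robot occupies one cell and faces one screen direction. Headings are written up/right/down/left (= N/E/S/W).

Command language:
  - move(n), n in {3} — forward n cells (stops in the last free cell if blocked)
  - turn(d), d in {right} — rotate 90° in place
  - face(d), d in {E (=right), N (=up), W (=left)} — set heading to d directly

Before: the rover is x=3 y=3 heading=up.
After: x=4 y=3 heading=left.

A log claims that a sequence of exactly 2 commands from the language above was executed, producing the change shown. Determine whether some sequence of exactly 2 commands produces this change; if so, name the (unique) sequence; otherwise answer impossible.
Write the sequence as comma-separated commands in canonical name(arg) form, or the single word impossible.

every 2-command combo misses the target.

impossible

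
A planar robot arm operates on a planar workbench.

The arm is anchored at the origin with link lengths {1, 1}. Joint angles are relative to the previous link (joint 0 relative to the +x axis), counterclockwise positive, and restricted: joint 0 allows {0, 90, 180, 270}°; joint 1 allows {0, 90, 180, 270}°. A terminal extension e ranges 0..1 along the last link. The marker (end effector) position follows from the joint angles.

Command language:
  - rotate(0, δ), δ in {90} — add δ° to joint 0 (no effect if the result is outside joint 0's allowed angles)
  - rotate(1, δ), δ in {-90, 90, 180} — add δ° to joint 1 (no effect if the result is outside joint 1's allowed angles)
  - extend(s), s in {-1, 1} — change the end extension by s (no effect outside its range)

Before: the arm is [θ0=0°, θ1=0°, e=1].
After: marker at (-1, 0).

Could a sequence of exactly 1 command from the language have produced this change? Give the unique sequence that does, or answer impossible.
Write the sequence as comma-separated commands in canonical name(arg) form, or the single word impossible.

start: [θ0=0°, θ1=0°, e=1]
1. rotate(1, 180) → [θ0=0°, θ1=180°, e=1]
no other 1-command option fits: unique.

rotate(1, 180)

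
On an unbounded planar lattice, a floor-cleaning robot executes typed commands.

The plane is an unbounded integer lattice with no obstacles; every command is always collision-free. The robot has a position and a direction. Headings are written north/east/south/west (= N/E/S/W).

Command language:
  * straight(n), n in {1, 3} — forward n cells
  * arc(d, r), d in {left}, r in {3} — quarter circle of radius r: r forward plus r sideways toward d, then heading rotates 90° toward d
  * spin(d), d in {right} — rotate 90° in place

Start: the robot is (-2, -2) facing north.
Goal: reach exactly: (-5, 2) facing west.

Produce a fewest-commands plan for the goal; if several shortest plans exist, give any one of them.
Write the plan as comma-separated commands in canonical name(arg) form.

t0: (-2, -2) facing north
[1] after straight(1): (-2, -1) facing north
[2] after arc(left, 3): (-5, 2) facing west
no 1-step plan works, so 2 is optimal.

straight(1), arc(left, 3)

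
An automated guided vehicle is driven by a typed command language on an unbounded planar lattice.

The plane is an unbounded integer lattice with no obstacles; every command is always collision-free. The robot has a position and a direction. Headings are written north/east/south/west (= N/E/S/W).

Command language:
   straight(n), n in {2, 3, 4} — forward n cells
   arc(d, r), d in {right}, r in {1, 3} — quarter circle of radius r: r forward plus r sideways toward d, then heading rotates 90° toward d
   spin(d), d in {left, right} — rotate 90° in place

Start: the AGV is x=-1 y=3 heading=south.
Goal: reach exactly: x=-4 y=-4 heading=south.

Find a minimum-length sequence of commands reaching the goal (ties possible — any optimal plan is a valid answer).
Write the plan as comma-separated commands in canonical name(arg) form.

straight(4), arc(right, 3), spin(left)

start: x=-1 y=3 heading=south
[1] after straight(4): x=-1 y=-1 heading=south
[2] after arc(right, 3): x=-4 y=-4 heading=west
[3] after spin(left): x=-4 y=-4 heading=south
no 2-step plan works, so 3 is optimal.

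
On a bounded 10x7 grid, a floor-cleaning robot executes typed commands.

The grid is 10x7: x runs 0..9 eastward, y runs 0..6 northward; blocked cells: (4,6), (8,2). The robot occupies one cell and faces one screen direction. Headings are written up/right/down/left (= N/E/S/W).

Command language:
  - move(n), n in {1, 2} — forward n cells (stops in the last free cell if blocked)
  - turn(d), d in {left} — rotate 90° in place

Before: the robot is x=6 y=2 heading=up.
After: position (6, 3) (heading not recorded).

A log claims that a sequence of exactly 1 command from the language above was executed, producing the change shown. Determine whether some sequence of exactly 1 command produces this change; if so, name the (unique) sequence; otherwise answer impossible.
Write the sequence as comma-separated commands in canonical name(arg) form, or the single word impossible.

start: x=6 y=2 heading=up
t=1 move(1) ⇒ x=6 y=3 heading=up
all 3 alternatives checked — unique.

move(1)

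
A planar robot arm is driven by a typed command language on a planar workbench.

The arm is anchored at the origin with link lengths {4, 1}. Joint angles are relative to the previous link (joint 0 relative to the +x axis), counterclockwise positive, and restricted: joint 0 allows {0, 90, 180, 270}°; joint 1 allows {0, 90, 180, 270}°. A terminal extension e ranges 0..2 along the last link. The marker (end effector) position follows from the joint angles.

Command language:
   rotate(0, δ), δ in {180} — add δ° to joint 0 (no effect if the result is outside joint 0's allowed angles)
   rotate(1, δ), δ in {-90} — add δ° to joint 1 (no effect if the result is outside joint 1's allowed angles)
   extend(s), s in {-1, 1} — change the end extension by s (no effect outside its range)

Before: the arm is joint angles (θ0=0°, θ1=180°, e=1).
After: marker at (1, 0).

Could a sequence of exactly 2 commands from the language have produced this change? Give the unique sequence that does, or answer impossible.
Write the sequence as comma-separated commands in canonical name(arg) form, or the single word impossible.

begin: joint angles (θ0=0°, θ1=180°, e=1)
[1] after extend(1): joint angles (θ0=0°, θ1=180°, e=2)
[2] after extend(1): joint angles (θ0=0°, θ1=180°, e=2)
all 16 alternatives checked — unique.

extend(1), extend(1)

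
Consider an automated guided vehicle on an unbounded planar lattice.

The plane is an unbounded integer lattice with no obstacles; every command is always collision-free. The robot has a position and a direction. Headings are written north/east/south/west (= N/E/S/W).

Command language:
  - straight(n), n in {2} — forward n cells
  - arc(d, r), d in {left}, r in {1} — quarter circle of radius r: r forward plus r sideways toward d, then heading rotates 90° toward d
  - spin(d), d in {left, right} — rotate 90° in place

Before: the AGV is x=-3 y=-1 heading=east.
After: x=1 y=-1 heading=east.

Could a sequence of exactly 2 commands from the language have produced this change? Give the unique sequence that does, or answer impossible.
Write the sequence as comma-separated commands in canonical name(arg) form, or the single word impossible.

key: still facing E at the end — nothing in the sequence rotates
begin: x=-3 y=-1 heading=east
[1] after straight(2): x=-1 y=-1 heading=east
[2] after straight(2): x=1 y=-1 heading=east
no other 2-command option fits: unique.

straight(2), straight(2)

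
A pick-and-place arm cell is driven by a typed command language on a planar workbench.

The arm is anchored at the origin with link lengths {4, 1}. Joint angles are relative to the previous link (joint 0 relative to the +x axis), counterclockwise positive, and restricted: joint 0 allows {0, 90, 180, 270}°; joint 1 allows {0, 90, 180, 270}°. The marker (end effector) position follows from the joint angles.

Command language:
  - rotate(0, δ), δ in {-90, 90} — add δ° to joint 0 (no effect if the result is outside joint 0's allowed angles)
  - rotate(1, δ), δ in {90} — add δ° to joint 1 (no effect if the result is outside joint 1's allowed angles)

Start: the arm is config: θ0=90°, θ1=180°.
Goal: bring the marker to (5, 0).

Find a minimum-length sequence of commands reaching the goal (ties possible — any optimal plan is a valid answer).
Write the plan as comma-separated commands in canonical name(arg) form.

rotate(0, -90), rotate(1, 90), rotate(1, 90)

t0: config: θ0=90°, θ1=180°
1. rotate(0, -90) → config: θ0=0°, θ1=180°
2. rotate(1, 90) → config: θ0=0°, θ1=270°
3. rotate(1, 90) → config: θ0=0°, θ1=0°
nothing shorter than 3 reaches the goal.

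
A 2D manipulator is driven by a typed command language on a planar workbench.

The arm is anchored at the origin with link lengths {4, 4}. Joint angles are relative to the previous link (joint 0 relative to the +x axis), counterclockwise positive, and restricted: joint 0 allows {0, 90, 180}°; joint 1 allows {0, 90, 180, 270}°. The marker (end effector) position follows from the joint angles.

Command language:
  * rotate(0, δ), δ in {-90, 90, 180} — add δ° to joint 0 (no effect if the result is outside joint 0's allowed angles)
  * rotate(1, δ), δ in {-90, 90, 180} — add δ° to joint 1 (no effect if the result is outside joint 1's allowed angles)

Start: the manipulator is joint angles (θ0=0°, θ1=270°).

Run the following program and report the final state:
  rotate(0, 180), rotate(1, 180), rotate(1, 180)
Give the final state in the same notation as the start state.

t0: joint angles (θ0=0°, θ1=270°)
step 1 (rotate(0, 180)): joint angles (θ0=180°, θ1=270°)
step 2 (rotate(1, 180)): joint angles (θ0=180°, θ1=90°)
step 3 (rotate(1, 180)): joint angles (θ0=180°, θ1=270°)

joint angles (θ0=180°, θ1=270°)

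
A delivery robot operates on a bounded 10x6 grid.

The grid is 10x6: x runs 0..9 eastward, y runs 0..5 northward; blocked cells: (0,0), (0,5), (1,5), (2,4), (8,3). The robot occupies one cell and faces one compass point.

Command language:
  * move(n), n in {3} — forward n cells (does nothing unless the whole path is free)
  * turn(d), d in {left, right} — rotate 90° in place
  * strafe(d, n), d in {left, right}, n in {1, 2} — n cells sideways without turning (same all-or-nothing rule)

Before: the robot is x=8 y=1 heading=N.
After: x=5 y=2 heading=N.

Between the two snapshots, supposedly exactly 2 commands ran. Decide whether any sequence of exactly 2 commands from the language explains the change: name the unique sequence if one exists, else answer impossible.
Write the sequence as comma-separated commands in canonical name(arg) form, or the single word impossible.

impossible

all 49 sequences checked — none match.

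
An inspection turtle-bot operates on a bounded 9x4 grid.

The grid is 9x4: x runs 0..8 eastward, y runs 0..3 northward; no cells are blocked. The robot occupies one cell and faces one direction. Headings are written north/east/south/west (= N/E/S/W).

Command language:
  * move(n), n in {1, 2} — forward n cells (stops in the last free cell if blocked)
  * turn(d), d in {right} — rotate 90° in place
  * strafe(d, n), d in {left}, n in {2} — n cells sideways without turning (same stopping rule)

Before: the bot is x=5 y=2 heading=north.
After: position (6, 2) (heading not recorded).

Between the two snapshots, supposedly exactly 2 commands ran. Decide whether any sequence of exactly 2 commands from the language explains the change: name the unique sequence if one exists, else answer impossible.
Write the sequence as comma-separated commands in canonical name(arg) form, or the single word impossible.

key: order matters: swapping turn(right) and move(1) lands elsewhere
start: x=5 y=2 heading=north
1. turn(right) → x=5 y=2 heading=east
2. move(1) → x=6 y=2 heading=east
uniquely the one of 16 2-step routes that fits.

turn(right), move(1)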